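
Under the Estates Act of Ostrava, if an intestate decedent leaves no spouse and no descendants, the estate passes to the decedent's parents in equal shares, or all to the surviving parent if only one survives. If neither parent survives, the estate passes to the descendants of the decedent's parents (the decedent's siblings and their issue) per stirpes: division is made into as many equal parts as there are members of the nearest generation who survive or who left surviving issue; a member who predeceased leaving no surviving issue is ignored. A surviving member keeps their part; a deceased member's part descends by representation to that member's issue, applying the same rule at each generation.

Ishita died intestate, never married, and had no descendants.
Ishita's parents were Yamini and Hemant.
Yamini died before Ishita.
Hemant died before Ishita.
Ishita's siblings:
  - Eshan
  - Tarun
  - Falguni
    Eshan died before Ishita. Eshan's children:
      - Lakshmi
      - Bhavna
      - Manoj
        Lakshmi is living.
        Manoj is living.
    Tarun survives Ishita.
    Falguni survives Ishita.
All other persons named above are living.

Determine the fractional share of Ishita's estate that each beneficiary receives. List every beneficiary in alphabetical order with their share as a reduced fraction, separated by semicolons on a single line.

Neither parent survives and there are no descendants, so the estate passes to Ishita's siblings and their issue per stirpes.
The estate is divided into 3 equal shares of 1/3 among Eshan, Tarun, Falguni.
Eshan predeceased; the 1/3 allotted to Eshan's branch passes to Eshan's issue by representation.
The 1/3 is divided into 3 equal shares of 1/9 among Lakshmi, Bhavna, Manoj.
Lakshmi is living and takes 1/9.
Bhavna is living and takes 1/9.
Manoj is living and takes 1/9.
Tarun is living and takes 1/3.
Falguni is living and takes 1/3.

Bhavna 1/9; Falguni 1/3; Lakshmi 1/9; Manoj 1/9; Tarun 1/3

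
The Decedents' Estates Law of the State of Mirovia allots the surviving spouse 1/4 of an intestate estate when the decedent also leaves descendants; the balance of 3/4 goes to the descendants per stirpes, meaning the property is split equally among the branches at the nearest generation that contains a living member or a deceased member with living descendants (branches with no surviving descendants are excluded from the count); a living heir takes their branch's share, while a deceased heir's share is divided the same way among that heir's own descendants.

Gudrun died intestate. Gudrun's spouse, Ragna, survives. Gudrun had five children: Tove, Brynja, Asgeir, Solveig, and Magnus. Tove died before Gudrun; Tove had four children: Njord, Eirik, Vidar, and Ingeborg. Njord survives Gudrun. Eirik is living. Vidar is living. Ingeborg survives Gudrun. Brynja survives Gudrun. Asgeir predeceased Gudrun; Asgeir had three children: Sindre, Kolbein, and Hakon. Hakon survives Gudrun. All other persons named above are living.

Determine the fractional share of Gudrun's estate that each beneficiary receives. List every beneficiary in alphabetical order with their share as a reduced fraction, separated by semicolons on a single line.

Ragna, as surviving spouse, takes 1/4.
The remaining 3/4 passes to Gudrun's descendants per stirpes.
The 3/4 is divided into 5 equal shares of 3/20 among Tove, Brynja, Asgeir, Solveig, Magnus.
Tove predeceased; the 3/20 allotted to Tove's branch passes to Tove's issue by representation.
The 3/20 is divided into 4 equal shares of 3/80 among Njord, Eirik, Vidar, Ingeborg.
Njord is living and takes 3/80.
Eirik is living and takes 3/80.
Vidar is living and takes 3/80.
Ingeborg is living and takes 3/80.
Brynja is living and takes 3/20.
Asgeir predeceased; the 3/20 allotted to Asgeir's branch passes to Asgeir's issue by representation.
The 3/20 is divided into 3 equal shares of 1/20 among Sindre, Kolbein, Hakon.
Sindre is living and takes 1/20.
Kolbein is living and takes 1/20.
Hakon is living and takes 1/20.
Solveig is living and takes 3/20.
Magnus is living and takes 3/20.

Brynja 3/20; Eirik 3/80; Hakon 1/20; Ingeborg 3/80; Kolbein 1/20; Magnus 3/20; Njord 3/80; Ragna 1/4; Sindre 1/20; Solveig 3/20; Vidar 3/80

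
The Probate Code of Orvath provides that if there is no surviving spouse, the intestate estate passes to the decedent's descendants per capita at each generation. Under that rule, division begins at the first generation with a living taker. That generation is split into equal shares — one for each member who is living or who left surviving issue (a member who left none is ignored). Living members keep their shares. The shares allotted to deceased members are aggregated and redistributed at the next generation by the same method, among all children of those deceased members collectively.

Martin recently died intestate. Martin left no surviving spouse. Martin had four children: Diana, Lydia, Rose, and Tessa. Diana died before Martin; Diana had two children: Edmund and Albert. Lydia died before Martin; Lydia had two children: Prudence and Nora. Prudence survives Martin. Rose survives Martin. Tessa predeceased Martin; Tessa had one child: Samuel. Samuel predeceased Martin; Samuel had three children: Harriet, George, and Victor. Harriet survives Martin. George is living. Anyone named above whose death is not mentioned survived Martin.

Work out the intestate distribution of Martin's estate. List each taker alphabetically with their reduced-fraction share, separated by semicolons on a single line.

There is no surviving spouse, so the entire estate passes to Martin's descendants per capita at each generation.
At generation 1 (Diana, Lydia, Rose, Tessa) there are 4 shares of (1)/4 = 1/4 each.
Living: Rose — each takes 1/4.
Deceased: Diana, Lydia, and Tessa. Their combined 3/4 is pooled and carried to generation 2.
At generation 2 (Edmund, Albert, Prudence, Nora, Samuel) there are 5 shares of (3/4)/5 = 3/20 each.
Living: Edmund, Albert, Prudence, and Nora — each takes 3/20.
Deceased: Samuel. That 3/20 share is carried to generation 3.
At generation 3 (Harriet, George, Victor) there are 3 shares of (3/20)/3 = 1/20 each.
Living: Harriet, George, and Victor — each takes 1/20.

Albert 3/20; Edmund 3/20; George 1/20; Harriet 1/20; Nora 3/20; Prudence 3/20; Rose 1/4; Victor 1/20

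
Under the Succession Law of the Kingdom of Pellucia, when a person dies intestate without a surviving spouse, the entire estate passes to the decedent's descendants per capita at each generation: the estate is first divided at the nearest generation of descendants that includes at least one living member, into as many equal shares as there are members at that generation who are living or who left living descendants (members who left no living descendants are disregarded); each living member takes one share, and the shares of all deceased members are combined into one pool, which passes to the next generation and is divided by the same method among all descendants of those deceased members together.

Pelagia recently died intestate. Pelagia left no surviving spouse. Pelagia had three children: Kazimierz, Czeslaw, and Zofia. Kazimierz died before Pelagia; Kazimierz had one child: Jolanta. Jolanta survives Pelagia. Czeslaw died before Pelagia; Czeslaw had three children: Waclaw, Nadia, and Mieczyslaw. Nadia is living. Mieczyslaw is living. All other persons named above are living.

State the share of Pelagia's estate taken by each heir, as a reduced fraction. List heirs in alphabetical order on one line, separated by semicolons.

There is no surviving spouse, so the entire estate passes to Pelagia's descendants per capita at each generation.
At generation 1 (Kazimierz, Czeslaw, Zofia) there are 3 shares of (1)/3 = 1/3 each.
Living: Zofia — each takes 1/3.
Deceased: Kazimierz and Czeslaw. Their combined 2/3 is pooled and carried to generation 2.
At generation 2 (Jolanta, Waclaw, Nadia, Mieczyslaw) there are 4 shares of (2/3)/4 = 1/6 each.
Living: Jolanta, Waclaw, Nadia, and Mieczyslaw — each takes 1/6.

Jolanta 1/6; Mieczyslaw 1/6; Nadia 1/6; Waclaw 1/6; Zofia 1/3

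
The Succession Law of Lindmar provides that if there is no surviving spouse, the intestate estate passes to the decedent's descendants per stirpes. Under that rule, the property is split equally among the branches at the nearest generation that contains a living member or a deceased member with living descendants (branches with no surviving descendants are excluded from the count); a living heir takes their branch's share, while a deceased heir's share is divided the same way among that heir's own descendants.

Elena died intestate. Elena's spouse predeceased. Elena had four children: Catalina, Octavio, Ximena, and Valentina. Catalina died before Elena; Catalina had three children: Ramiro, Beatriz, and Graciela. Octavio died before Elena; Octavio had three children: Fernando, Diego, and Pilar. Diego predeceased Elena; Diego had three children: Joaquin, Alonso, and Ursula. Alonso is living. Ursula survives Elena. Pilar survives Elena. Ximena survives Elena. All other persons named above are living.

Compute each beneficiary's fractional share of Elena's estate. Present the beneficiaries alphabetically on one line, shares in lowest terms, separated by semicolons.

There is no surviving spouse, so the entire estate passes to Elena's descendants per stirpes.
The estate is divided into 4 equal shares of 1/4 among Catalina, Octavio, Ximena, Valentina.
Catalina predeceased; the 1/4 allotted to Catalina's branch passes to Catalina's issue by representation.
The 1/4 is divided into 3 equal shares of 1/12 among Ramiro, Beatriz, Graciela.
Ramiro is living and takes 1/12.
Beatriz is living and takes 1/12.
Graciela is living and takes 1/12.
Octavio predeceased; the 1/4 allotted to Octavio's branch passes to Octavio's issue by representation.
The 1/4 is divided into 3 equal shares of 1/12 among Fernando, Diego, Pilar.
Fernando is living and takes 1/12.
Diego predeceased; the 1/12 allotted to Diego's branch passes to Diego's issue by representation.
The 1/12 is divided into 3 equal shares of 1/36 among Joaquin, Alonso, Ursula.
Joaquin is living and takes 1/36.
Alonso is living and takes 1/36.
Ursula is living and takes 1/36.
Pilar is living and takes 1/12.
Ximena is living and takes 1/4.
Valentina is living and takes 1/4.

Alonso 1/36; Beatriz 1/12; Fernando 1/12; Graciela 1/12; Joaquin 1/36; Pilar 1/12; Ramiro 1/12; Ursula 1/36; Valentina 1/4; Ximena 1/4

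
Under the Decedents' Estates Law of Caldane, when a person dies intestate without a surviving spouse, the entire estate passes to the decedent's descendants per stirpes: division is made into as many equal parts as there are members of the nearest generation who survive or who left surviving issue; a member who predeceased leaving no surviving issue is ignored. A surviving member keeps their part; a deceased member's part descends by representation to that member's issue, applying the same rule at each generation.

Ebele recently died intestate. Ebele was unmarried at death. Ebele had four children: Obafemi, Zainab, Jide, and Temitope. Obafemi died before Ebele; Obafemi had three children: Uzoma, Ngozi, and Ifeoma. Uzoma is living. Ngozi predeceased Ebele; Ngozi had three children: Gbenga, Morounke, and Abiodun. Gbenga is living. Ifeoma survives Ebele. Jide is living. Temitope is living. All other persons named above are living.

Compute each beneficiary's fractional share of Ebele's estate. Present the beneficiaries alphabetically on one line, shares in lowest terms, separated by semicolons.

There is no surviving spouse, so the entire estate passes to Ebele's descendants per stirpes.
The estate is divided into 4 equal shares of 1/4 among Obafemi, Zainab, Jide, Temitope.
Obafemi predeceased; the 1/4 allotted to Obafemi's branch passes to Obafemi's issue by representation.
The 1/4 is divided into 3 equal shares of 1/12 among Uzoma, Ngozi, Ifeoma.
Uzoma is living and takes 1/12.
Ngozi predeceased; the 1/12 allotted to Ngozi's branch passes to Ngozi's issue by representation.
The 1/12 is divided into 3 equal shares of 1/36 among Gbenga, Morounke, Abiodun.
Gbenga is living and takes 1/36.
Morounke is living and takes 1/36.
Abiodun is living and takes 1/36.
Ifeoma is living and takes 1/12.
Zainab is living and takes 1/4.
Jide is living and takes 1/4.
Temitope is living and takes 1/4.

Abiodun 1/36; Gbenga 1/36; Ifeoma 1/12; Jide 1/4; Morounke 1/36; Temitope 1/4; Uzoma 1/12; Zainab 1/4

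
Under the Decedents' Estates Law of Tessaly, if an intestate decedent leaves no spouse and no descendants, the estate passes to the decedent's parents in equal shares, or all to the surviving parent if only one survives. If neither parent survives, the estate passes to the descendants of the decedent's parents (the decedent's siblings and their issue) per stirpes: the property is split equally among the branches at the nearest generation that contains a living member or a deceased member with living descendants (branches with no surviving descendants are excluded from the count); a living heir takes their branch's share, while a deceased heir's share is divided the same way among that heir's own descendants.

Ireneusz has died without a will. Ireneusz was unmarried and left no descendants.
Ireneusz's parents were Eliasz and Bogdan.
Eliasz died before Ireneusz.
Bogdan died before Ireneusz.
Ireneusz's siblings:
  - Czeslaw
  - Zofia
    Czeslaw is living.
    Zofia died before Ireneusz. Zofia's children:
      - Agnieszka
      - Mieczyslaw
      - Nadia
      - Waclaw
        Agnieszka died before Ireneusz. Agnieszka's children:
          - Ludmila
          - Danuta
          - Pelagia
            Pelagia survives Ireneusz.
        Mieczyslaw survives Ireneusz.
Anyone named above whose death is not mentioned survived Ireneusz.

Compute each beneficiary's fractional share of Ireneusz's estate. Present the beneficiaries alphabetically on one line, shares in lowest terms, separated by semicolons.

Czeslaw 1/2; Danuta 1/24; Ludmila 1/24; Mieczyslaw 1/8; Nadia 1/8; Pelagia 1/24; Waclaw 1/8

Neither parent survives and there are no descendants, so the estate passes to Ireneusz's siblings and their issue per stirpes.
The estate is divided into 2 equal shares of 1/2 among Czeslaw, Zofia.
Czeslaw is living and takes 1/2.
Zofia predeceased; the 1/2 allotted to Zofia's branch passes to Zofia's issue by representation.
The 1/2 is divided into 4 equal shares of 1/8 among Agnieszka, Mieczyslaw, Nadia, Waclaw.
Agnieszka predeceased; the 1/8 allotted to Agnieszka's branch passes to Agnieszka's issue by representation.
The 1/8 is divided into 3 equal shares of 1/24 among Ludmila, Danuta, Pelagia.
Ludmila is living and takes 1/24.
Danuta is living and takes 1/24.
Pelagia is living and takes 1/24.
Mieczyslaw is living and takes 1/8.
Nadia is living and takes 1/8.
Waclaw is living and takes 1/8.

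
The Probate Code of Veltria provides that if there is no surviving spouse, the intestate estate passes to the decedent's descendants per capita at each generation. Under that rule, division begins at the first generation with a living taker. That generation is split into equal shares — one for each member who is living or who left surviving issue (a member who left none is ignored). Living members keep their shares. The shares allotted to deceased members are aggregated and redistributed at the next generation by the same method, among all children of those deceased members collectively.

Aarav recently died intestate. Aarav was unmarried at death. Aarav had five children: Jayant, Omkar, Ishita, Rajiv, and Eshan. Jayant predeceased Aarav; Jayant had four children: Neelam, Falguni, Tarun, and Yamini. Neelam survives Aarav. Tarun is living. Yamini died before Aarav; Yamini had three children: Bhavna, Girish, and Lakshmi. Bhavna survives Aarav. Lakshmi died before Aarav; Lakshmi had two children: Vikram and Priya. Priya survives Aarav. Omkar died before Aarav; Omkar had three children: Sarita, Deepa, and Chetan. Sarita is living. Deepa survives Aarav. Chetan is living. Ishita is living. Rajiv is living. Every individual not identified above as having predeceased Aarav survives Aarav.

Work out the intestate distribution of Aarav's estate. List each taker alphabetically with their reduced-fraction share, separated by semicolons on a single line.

Bhavna 2/105; Chetan 2/35; Deepa 2/35; Eshan 1/5; Falguni 2/35; Girish 2/105; Ishita 1/5; Neelam 2/35; Priya 1/105; Rajiv 1/5; Sarita 2/35; Tarun 2/35; Vikram 1/105

There is no surviving spouse, so the entire estate passes to Aarav's descendants per capita at each generation.
At generation 1 (Jayant, Omkar, Ishita, Rajiv, Eshan) there are 5 shares of (1)/5 = 1/5 each.
Living: Ishita, Rajiv, and Eshan — each takes 1/5.
Deceased: Jayant and Omkar. Their combined 2/5 is pooled and carried to generation 2.
At generation 2 (Neelam, Falguni, Tarun, Yamini, Sarita, Deepa, Chetan) there are 7 shares of (2/5)/7 = 2/35 each.
Living: Neelam, Falguni, Tarun, Sarita, Deepa, and Chetan — each takes 2/35.
Deceased: Yamini. That 2/35 share is carried to generation 3.
At generation 3 (Bhavna, Girish, Lakshmi) there are 3 shares of (2/35)/3 = 2/105 each.
Living: Bhavna and Girish — each takes 2/105.
Deceased: Lakshmi. That 2/105 share is carried to generation 4.
At generation 4 (Vikram, Priya) there are 2 shares of (2/105)/2 = 1/105 each.
Living: Vikram and Priya — each takes 1/105.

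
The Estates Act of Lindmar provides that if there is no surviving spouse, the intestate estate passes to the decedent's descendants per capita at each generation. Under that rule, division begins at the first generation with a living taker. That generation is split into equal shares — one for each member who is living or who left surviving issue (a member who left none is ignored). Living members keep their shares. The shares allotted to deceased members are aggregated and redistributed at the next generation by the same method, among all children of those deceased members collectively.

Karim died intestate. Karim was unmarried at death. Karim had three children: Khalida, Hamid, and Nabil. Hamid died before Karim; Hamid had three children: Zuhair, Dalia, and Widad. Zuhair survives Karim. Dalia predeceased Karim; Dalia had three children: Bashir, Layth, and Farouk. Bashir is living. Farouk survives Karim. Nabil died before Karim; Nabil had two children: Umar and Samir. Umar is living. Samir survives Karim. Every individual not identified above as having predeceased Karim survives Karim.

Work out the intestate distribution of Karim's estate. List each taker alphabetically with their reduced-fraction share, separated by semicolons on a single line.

Bashir 2/45; Farouk 2/45; Khalida 1/3; Layth 2/45; Samir 2/15; Umar 2/15; Widad 2/15; Zuhair 2/15

There is no surviving spouse, so the entire estate passes to Karim's descendants per capita at each generation.
At generation 1 (Khalida, Hamid, Nabil) there are 3 shares of (1)/3 = 1/3 each.
Living: Khalida — each takes 1/3.
Deceased: Hamid and Nabil. Their combined 2/3 is pooled and carried to generation 2.
At generation 2 (Zuhair, Dalia, Widad, Umar, Samir) there are 5 shares of (2/3)/5 = 2/15 each.
Living: Zuhair, Widad, Umar, and Samir — each takes 2/15.
Deceased: Dalia. That 2/15 share is carried to generation 3.
At generation 3 (Bashir, Layth, Farouk) there are 3 shares of (2/15)/3 = 2/45 each.
Living: Bashir, Layth, and Farouk — each takes 2/45.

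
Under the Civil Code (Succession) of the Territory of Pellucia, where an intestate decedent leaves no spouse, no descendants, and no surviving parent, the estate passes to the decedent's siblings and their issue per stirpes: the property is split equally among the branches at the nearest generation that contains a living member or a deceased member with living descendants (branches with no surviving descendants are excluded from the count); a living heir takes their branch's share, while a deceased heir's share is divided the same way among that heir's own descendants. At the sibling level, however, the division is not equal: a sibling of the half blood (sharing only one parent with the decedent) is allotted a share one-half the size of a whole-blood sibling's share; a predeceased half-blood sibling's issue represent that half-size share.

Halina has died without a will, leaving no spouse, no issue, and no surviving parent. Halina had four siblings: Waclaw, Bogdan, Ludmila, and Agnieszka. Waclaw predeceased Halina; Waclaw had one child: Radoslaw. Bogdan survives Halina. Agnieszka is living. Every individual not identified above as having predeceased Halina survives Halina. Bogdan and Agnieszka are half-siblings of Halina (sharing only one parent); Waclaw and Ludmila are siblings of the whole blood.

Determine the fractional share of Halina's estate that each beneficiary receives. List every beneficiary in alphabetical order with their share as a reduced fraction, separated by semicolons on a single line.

Agnieszka 1/6; Bogdan 1/6; Ludmila 1/3; Radoslaw 1/3

No spouse, descendants, or parent survives, so the estate passes to Halina's siblings per stirpes.
Half-blood siblings count for one-half the weight of whole-blood siblings at the initial division.
Dividing 1 in proportion to weights (total weight 3): Waclaw (weight 1) → 1/3; Bogdan (weight 1/2) → 1/6; Ludmila (weight 1) → 1/3; Agnieszka (weight 1/2) → 1/6.
Waclaw predeceased; the 1/3 allotted to Waclaw's branch passes to Waclaw's issue by representation.
Radoslaw is the sole taker at this level and receives the full 1/3.
Bogdan is living and takes 1/6.
Ludmila is living and takes 1/3.
Agnieszka is living and takes 1/6.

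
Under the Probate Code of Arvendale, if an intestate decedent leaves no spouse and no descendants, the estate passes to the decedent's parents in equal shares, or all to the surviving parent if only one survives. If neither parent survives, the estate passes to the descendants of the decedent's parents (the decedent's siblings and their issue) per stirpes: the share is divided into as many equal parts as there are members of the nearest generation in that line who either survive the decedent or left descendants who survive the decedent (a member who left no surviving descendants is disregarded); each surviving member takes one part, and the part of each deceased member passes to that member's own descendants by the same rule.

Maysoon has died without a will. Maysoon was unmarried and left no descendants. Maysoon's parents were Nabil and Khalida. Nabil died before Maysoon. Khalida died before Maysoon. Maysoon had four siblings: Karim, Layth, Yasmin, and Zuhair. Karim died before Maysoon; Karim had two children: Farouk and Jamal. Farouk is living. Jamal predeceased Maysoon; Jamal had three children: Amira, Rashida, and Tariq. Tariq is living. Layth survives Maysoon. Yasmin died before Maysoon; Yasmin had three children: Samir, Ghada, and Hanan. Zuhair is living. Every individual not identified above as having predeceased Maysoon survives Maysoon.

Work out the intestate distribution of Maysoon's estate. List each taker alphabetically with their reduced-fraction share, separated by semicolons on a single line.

Amira 1/24; Farouk 1/8; Ghada 1/12; Hanan 1/12; Layth 1/4; Rashida 1/24; Samir 1/12; Tariq 1/24; Zuhair 1/4

Neither parent survives and there are no descendants, so the estate passes to Maysoon's siblings and their issue per stirpes.
The estate is divided into 4 equal shares of 1/4 among Karim, Layth, Yasmin, Zuhair.
Karim predeceased; the 1/4 allotted to Karim's branch passes to Karim's issue by representation.
The 1/4 is divided into 2 equal shares of 1/8 among Farouk, Jamal.
Farouk is living and takes 1/8.
Jamal predeceased; the 1/8 allotted to Jamal's branch passes to Jamal's issue by representation.
The 1/8 is divided into 3 equal shares of 1/24 among Amira, Rashida, Tariq.
Amira is living and takes 1/24.
Rashida is living and takes 1/24.
Tariq is living and takes 1/24.
Layth is living and takes 1/4.
Yasmin predeceased; the 1/4 allotted to Yasmin's branch passes to Yasmin's issue by representation.
The 1/4 is divided into 3 equal shares of 1/12 among Samir, Ghada, Hanan.
Samir is living and takes 1/12.
Ghada is living and takes 1/12.
Hanan is living and takes 1/12.
Zuhair is living and takes 1/4.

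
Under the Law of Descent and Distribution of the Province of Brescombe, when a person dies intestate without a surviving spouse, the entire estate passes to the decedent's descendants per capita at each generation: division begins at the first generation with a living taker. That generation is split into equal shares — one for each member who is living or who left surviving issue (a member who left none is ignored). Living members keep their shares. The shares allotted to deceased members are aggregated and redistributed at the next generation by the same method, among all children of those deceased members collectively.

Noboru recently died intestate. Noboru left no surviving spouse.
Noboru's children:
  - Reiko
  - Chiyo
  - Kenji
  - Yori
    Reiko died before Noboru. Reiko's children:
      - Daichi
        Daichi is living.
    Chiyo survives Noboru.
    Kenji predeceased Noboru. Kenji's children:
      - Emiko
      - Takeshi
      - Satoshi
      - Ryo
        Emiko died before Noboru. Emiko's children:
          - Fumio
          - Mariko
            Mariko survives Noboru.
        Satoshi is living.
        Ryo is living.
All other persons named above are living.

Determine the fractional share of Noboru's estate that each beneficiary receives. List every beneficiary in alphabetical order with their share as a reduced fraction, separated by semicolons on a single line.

Chiyo 1/4; Daichi 1/10; Fumio 1/20; Mariko 1/20; Ryo 1/10; Satoshi 1/10; Takeshi 1/10; Yori 1/4

There is no surviving spouse, so the entire estate passes to Noboru's descendants per capita at each generation.
At generation 1 (Reiko, Chiyo, Kenji, Yori) there are 4 shares of (1)/4 = 1/4 each.
Living: Chiyo and Yori — each takes 1/4.
Deceased: Reiko and Kenji. Their combined 1/2 is pooled and carried to generation 2.
At generation 2 (Daichi, Emiko, Takeshi, Satoshi, Ryo) there are 5 shares of (1/2)/5 = 1/10 each.
Living: Daichi, Takeshi, Satoshi, and Ryo — each takes 1/10.
Deceased: Emiko. That 1/10 share is carried to generation 3.
At generation 3 (Fumio, Mariko) there are 2 shares of (1/10)/2 = 1/20 each.
Living: Fumio and Mariko — each takes 1/20.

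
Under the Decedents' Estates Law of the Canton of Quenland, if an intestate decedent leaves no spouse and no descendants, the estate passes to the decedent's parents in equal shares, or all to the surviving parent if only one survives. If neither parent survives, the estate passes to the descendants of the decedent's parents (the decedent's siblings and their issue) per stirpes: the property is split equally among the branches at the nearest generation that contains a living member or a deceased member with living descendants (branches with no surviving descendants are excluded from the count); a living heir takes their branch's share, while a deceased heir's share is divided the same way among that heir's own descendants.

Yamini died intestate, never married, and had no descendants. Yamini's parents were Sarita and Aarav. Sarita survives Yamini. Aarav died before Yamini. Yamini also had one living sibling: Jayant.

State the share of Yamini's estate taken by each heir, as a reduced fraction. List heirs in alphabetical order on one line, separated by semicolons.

Sarita 1

Only one parent, Sarita, survives, so Sarita takes the entire estate. The siblings take nothing because a surviving parent has priority.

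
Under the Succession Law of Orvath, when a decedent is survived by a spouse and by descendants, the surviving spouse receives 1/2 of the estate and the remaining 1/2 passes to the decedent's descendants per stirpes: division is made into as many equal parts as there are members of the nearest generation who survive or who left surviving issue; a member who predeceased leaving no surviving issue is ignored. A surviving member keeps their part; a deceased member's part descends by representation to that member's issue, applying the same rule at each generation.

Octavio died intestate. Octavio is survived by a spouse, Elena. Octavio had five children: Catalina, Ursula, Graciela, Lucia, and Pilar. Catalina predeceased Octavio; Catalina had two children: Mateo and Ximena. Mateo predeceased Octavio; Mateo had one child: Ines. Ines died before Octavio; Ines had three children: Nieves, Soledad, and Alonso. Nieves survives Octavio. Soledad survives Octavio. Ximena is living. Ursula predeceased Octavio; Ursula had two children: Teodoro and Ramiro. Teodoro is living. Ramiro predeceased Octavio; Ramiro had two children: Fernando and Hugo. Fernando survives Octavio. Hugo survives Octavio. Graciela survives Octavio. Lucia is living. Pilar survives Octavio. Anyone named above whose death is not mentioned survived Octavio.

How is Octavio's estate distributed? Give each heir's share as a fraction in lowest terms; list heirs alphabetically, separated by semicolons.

Alonso 1/60; Elena 1/2; Fernando 1/40; Graciela 1/10; Hugo 1/40; Lucia 1/10; Nieves 1/60; Pilar 1/10; Soledad 1/60; Teodoro 1/20; Ximena 1/20

Elena, as surviving spouse, takes 1/2.
The remaining 1/2 passes to Octavio's descendants per stirpes.
The 1/2 is divided into 5 equal shares of 1/10 among Catalina, Ursula, Graciela, Lucia, Pilar.
Catalina predeceased; the 1/10 allotted to Catalina's branch passes to Catalina's issue by representation.
The 1/10 is divided into 2 equal shares of 1/20 among Mateo, Ximena.
Mateo predeceased; the 1/20 allotted to Mateo's branch passes to Mateo's issue by representation.
Ines's line is the sole branch at this level, so the full 1/20 passes to Ines's issue by representation.
The 1/20 is divided into 3 equal shares of 1/60 among Nieves, Soledad, Alonso.
Nieves is living and takes 1/60.
Soledad is living and takes 1/60.
Alonso is living and takes 1/60.
Ximena is living and takes 1/20.
Ursula predeceased; the 1/10 allotted to Ursula's branch passes to Ursula's issue by representation.
The 1/10 is divided into 2 equal shares of 1/20 among Teodoro, Ramiro.
Teodoro is living and takes 1/20.
Ramiro predeceased; the 1/20 allotted to Ramiro's branch passes to Ramiro's issue by representation.
The 1/20 is divided into 2 equal shares of 1/40 among Fernando, Hugo.
Fernando is living and takes 1/40.
Hugo is living and takes 1/40.
Graciela is living and takes 1/10.
Lucia is living and takes 1/10.
Pilar is living and takes 1/10.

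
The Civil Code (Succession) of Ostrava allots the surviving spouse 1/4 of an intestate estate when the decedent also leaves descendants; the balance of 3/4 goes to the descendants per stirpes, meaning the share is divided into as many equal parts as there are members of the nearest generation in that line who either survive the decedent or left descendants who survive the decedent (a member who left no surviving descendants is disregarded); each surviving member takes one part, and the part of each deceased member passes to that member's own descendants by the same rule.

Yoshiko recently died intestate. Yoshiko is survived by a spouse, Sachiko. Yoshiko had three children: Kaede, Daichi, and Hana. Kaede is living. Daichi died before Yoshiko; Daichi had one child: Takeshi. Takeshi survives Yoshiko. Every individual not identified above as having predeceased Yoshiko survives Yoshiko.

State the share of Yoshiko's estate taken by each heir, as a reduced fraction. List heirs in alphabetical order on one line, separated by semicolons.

Hana 1/4; Kaede 1/4; Sachiko 1/4; Takeshi 1/4

Sachiko, as surviving spouse, takes 1/4.
The remaining 3/4 passes to Yoshiko's descendants per stirpes.
The 3/4 is divided into 3 equal shares of 1/4 among Kaede, Daichi, Hana.
Kaede is living and takes 1/4.
Daichi predeceased; the 1/4 allotted to Daichi's branch passes to Daichi's issue by representation.
Takeshi is the sole taker at this level and receives the full 1/4.
Hana is living and takes 1/4.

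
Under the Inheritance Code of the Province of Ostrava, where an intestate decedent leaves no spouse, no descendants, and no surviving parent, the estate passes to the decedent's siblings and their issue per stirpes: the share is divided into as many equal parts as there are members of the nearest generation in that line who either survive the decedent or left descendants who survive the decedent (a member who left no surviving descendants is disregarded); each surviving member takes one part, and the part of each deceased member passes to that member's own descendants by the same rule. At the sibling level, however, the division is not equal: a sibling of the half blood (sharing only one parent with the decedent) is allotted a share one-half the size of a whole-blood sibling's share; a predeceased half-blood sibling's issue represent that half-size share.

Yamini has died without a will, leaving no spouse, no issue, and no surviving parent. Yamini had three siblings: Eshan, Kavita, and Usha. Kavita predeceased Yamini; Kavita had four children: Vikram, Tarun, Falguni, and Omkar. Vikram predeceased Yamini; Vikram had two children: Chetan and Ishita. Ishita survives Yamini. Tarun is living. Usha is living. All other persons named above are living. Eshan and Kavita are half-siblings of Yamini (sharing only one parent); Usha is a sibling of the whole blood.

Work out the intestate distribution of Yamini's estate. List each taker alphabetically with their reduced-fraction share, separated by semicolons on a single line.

Chetan 1/32; Eshan 1/4; Falguni 1/16; Ishita 1/32; Omkar 1/16; Tarun 1/16; Usha 1/2

No spouse, descendants, or parent survives, so the estate passes to Yamini's siblings per stirpes.
Half-blood siblings count for one-half the weight of whole-blood siblings at the initial division.
Dividing 1 in proportion to weights (total weight 2): Eshan (weight 1/2) → 1/4; Kavita (weight 1/2) → 1/4; Usha (weight 1) → 1/2.
Eshan is living and takes 1/4.
Kavita predeceased; the 1/4 allotted to Kavita's branch passes to Kavita's issue by representation.
The 1/4 is divided into 4 equal shares of 1/16 among Vikram, Tarun, Falguni, Omkar.
Vikram predeceased; the 1/16 allotted to Vikram's branch passes to Vikram's issue by representation.
The 1/16 is divided into 2 equal shares of 1/32 among Chetan, Ishita.
Chetan is living and takes 1/32.
Ishita is living and takes 1/32.
Tarun is living and takes 1/16.
Falguni is living and takes 1/16.
Omkar is living and takes 1/16.
Usha is living and takes 1/2.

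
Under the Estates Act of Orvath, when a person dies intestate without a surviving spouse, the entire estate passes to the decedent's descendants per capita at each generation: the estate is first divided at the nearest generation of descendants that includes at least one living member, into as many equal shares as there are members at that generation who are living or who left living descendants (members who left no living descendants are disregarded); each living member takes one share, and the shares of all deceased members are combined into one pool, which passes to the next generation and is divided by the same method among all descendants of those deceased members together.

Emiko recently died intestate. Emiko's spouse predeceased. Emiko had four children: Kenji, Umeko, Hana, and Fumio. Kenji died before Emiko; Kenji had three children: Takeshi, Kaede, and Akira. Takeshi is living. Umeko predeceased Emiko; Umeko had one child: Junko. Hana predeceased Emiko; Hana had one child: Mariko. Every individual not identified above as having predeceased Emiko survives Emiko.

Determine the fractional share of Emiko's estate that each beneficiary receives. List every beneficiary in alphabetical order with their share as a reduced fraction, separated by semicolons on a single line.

Akira 3/20; Fumio 1/4; Junko 3/20; Kaede 3/20; Mariko 3/20; Takeshi 3/20

There is no surviving spouse, so the entire estate passes to Emiko's descendants per capita at each generation.
At generation 1 (Kenji, Umeko, Hana, Fumio) there are 4 shares of (1)/4 = 1/4 each.
Living: Fumio — each takes 1/4.
Deceased: Kenji, Umeko, and Hana. Their combined 3/4 is pooled and carried to generation 2.
At generation 2 (Takeshi, Kaede, Akira, Junko, Mariko) there are 5 shares of (3/4)/5 = 3/20 each.
Living: Takeshi, Kaede, Akira, Junko, and Mariko — each takes 3/20.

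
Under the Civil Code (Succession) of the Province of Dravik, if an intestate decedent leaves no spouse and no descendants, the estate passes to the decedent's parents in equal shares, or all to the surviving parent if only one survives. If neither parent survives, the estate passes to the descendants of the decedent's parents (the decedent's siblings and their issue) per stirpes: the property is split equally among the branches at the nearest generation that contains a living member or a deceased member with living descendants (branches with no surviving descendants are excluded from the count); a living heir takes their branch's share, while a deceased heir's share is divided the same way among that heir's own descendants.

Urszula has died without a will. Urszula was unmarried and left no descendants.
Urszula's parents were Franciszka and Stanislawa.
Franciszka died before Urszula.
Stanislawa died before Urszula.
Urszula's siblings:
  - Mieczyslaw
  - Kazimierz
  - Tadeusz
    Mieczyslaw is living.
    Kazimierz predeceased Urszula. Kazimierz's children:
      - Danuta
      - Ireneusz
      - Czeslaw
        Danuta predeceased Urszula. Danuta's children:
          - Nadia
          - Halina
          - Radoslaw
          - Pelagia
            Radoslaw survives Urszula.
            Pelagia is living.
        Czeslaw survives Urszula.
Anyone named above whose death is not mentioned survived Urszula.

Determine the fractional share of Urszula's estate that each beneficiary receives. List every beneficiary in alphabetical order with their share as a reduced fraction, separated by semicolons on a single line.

Czeslaw 1/9; Halina 1/36; Ireneusz 1/9; Mieczyslaw 1/3; Nadia 1/36; Pelagia 1/36; Radoslaw 1/36; Tadeusz 1/3

Neither parent survives and there are no descendants, so the estate passes to Urszula's siblings and their issue per stirpes.
The estate is divided into 3 equal shares of 1/3 among Mieczyslaw, Kazimierz, Tadeusz.
Mieczyslaw is living and takes 1/3.
Kazimierz predeceased; the 1/3 allotted to Kazimierz's branch passes to Kazimierz's issue by representation.
The 1/3 is divided into 3 equal shares of 1/9 among Danuta, Ireneusz, Czeslaw.
Danuta predeceased; the 1/9 allotted to Danuta's branch passes to Danuta's issue by representation.
The 1/9 is divided into 4 equal shares of 1/36 among Nadia, Halina, Radoslaw, Pelagia.
Nadia is living and takes 1/36.
Halina is living and takes 1/36.
Radoslaw is living and takes 1/36.
Pelagia is living and takes 1/36.
Ireneusz is living and takes 1/9.
Czeslaw is living and takes 1/9.
Tadeusz is living and takes 1/3.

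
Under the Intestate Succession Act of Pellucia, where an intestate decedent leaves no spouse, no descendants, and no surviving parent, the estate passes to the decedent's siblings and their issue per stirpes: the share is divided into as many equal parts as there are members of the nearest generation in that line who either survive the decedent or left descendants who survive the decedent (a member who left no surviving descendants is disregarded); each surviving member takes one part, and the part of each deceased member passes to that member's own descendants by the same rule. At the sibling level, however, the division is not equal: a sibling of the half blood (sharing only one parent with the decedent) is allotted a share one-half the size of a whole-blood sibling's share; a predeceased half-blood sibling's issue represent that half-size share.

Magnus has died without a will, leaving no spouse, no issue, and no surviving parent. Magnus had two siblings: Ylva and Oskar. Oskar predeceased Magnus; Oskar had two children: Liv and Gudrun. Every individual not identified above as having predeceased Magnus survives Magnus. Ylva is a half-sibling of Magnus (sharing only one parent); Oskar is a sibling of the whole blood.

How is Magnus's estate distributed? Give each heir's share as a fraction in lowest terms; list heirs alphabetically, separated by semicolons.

No spouse, descendants, or parent survives, so the estate passes to Magnus's siblings per stirpes.
Half-blood siblings count for one-half the weight of whole-blood siblings at the initial division.
Dividing 1 in proportion to weights (total weight 3/2): Ylva (weight 1/2) → 1/3; Oskar (weight 1) → 2/3.
Ylva is living and takes 1/3.
Oskar predeceased; the 2/3 allotted to Oskar's branch passes to Oskar's issue by representation.
The 2/3 is divided into 2 equal shares of 1/3 among Liv, Gudrun.
Liv is living and takes 1/3.
Gudrun is living and takes 1/3.

Gudrun 1/3; Liv 1/3; Ylva 1/3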